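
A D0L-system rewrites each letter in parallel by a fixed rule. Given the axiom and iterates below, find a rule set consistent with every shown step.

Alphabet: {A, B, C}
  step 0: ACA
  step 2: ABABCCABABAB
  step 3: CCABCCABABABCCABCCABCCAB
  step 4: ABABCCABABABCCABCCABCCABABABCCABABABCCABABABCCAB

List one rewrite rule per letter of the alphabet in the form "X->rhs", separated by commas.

A->CC, B->AB, C->AB

  step 3 ⇒ step 4: CCABCCABABABCCABCCABCCAB ⇒ AB·AB·CC·AB·AB·AB·CC·AB·CC·AB·CC·AB·AB·AB·CC·AB·AB·AB·CC·AB·AB·AB·CC·AB
    A ↦ CC
    B ↦ AB
    C ↦ AB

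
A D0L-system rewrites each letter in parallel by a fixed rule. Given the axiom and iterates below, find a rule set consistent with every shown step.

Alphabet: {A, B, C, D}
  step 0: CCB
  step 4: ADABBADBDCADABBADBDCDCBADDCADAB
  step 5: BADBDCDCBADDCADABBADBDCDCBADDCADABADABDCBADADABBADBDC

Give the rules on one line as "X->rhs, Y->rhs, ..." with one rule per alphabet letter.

  step 4 ⇒ step 5: ADABBADBDCADABBADBDCDCBADDCADAB ⇒ B·AD·B·DC·DC·B·AD·DC·AD·AB·B·AD·B·DC·DC·B·AD·DC·AD·AB·AD·AB·DC·B·AD·AD·AB·B·AD·B·DC
    A ↦ B
    B ↦ DC
    C ↦ AB
    D ↦ AD

A->B, B->DC, C->AB, D->AD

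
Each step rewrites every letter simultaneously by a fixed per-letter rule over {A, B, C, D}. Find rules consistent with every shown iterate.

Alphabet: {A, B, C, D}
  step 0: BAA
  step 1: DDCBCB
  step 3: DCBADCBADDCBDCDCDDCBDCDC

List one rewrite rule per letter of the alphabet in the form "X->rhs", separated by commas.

  step 0 ⇒ step 1: BAA ⇒ DD·CB·CB
    A ↦ CB
    B ↦ DD
    C ↦ BA  (constrained at step 1)
    D ↦ DC  (constrained at step 1)

A->CB, B->DD, C->BA, D->DC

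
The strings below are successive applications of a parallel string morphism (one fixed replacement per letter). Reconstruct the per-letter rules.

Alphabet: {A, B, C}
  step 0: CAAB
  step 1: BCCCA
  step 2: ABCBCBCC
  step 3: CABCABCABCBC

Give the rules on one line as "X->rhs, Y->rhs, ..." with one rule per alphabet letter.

  step 2 ⇒ step 3: ABCBCBCC ⇒ C·A·BC·A·BC·A·BC·BC
    A ↦ C
    B ↦ A
    C ↦ BC

A->C, B->A, C->BC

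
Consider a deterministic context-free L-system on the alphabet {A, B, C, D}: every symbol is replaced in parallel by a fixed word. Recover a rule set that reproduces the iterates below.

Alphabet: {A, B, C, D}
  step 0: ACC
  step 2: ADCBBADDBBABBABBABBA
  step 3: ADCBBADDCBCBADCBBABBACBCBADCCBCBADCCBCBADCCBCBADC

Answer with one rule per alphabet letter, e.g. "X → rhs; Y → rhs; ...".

A->ADC, B->CB, C->DD, D->BBA

  step 2 ⇒ step 3: ADCBBADDBBABBABBABBA ⇒ ADC·BBA·DD·CB·CB·ADC·BBA·BBA·CB·CB·ADC·CB·CB·ADC·CB·CB·ADC·CB·CB·ADC
    A ↦ ADC
    B ↦ CB
    C ↦ DD
    D ↦ BBA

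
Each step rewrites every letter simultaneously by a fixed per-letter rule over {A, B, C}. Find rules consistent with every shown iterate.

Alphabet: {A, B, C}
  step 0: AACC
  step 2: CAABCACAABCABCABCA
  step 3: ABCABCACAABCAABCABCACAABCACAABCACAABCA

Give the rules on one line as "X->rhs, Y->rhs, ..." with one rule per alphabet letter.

A->BCA, B->CA, C->A

  step 2 ⇒ step 3: CAABCACAABCABCABCA ⇒ A·BCA·BCA·CA·A·BCA·A·BCA·BCA·CA·A·BCA·CA·A·BCA·CA·A·BCA
    A ↦ BCA
    B ↦ CA
    C ↦ A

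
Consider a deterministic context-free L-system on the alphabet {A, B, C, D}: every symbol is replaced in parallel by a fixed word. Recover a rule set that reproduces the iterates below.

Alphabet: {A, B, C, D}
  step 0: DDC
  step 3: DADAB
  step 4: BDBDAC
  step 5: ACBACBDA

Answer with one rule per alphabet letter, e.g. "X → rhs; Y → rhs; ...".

  step 4 ⇒ step 5: BDBDAC ⇒ AC·B·AC·B·D·A
    A ↦ D
    B ↦ AC
    C ↦ A
    D ↦ B

A->D, B->AC, C->A, D->B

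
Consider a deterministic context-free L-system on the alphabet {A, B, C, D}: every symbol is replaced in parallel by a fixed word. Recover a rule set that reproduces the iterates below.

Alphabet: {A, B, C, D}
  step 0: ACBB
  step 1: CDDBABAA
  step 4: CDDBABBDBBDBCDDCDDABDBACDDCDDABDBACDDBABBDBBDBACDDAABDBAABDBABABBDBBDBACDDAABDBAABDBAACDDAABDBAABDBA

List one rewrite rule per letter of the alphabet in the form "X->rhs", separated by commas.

A->CDD, B->A, C->BAB, D->BDB

  step 0 ⇒ step 1: ACBB ⇒ CDD·BAB·A·A
    A ↦ CDD
    B ↦ A
    C ↦ BAB
    D ↦ BDB  (constrained at step 1)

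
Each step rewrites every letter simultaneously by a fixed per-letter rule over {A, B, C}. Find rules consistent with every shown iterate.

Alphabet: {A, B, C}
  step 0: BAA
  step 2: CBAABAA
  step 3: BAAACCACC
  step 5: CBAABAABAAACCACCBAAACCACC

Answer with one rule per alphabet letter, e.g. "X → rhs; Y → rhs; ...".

A->C, B->A, C->BAA

  step 2 ⇒ step 3: CBAABAA ⇒ BAA·A·C·C·A·C·C
    A ↦ C
    B ↦ A
    C ↦ BAA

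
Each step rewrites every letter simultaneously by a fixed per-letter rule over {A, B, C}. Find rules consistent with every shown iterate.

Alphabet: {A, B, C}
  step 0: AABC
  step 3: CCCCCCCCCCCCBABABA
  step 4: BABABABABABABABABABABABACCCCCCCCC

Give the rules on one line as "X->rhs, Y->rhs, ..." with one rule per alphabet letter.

  step 3 ⇒ step 4: CCCCCCCCCCCCBABABA ⇒ BA·BA·BA·BA·BA·BA·BA·BA·BA·BA·BA·BA·CC·C·CC·C·CC·C
    A ↦ C
    B ↦ CC
    C ↦ BA

A->C, B->CC, C->BA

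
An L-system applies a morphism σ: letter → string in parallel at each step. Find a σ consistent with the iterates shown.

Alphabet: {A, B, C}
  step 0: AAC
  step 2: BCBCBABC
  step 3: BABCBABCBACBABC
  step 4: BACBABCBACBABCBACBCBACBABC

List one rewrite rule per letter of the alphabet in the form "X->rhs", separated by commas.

A->C, B->BA, C->BC

  step 3 ⇒ step 4: BABCBABCBACBABC ⇒ BA·C·BA·BC·BA·C·BA·BC·BA·C·BC·BA·C·BA·BC
    A ↦ C
    B ↦ BA
    C ↦ BC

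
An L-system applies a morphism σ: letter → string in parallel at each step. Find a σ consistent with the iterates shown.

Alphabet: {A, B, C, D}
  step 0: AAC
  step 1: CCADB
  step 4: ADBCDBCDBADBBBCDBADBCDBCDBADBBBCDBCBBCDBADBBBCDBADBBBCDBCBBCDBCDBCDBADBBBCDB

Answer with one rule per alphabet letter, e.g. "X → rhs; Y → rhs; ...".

  step 0 ⇒ step 1: AAC ⇒ C·C·ADB
    A ↦ C
    C ↦ ADB
    B ↦ CDB  (constrained at step 1)
    D ↦ BB  (constrained at step 1)

A->C, B->CDB, C->ADB, D->BB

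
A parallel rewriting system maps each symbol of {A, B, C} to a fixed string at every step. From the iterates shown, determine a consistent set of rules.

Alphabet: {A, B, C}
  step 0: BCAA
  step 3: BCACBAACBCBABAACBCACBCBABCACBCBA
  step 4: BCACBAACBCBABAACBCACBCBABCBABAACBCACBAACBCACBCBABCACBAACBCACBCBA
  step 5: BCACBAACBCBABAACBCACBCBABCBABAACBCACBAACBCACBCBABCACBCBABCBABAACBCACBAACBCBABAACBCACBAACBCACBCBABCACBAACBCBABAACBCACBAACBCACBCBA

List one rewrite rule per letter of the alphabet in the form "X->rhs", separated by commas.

A->BA, B->BC, C->AC

  step 4 ⇒ step 5: BCACBAACBCBABAACBCACBCBABCBABAACBCACBAACBCACBCBABCACBAACBCACBCBA ⇒ BC·AC·BA·AC·BC·BA·BA·AC·BC·AC·BC·BA·BC·BA·BA·AC·BC·AC·BA·AC·BC·AC·BC·BA·BC·AC·BC·BA·BC·BA·BA·AC·BC·AC·BA·AC·BC·BA·BA·AC·BC·AC·BA·AC·BC·AC·BC·BA·BC·AC·BA·AC·BC·BA·BA·AC·BC·AC·BA·AC·BC·AC·BC·BA
    A ↦ BA
    B ↦ BC
    C ↦ AC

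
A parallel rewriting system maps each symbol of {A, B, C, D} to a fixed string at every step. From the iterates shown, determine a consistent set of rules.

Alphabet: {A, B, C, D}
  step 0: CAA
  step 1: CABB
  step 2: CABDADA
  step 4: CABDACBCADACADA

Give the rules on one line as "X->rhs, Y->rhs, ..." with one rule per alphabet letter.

  step 1 ⇒ step 2: CABB ⇒ CA·B·DA·DA
    A ↦ B
    B ↦ DA
    C ↦ CA
    D ↦ C  (constrained at step 2)

A->B, B->DA, C->CA, D->C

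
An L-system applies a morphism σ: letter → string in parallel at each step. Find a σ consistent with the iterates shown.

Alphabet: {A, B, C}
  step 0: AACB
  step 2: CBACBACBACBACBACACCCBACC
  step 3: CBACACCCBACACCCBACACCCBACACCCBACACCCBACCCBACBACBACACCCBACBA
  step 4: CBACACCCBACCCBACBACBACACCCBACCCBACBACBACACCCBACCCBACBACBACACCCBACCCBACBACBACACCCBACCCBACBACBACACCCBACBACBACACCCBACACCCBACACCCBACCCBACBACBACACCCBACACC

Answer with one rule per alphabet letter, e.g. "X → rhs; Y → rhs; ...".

  step 3 ⇒ step 4: CBACACCCBACACCCBACACCCBACACCCBACACCCBACCCBACBACBACACCCBACBA ⇒ CBA·CA·CC·CBA·CC·CBA·CBA·CBA·CA·CC·CBA·CC·CBA·CBA·CBA·CA·CC·CBA·CC·CBA·CBA·CBA·CA·CC·CBA·CC·CBA·CBA·CBA·CA·CC·CBA·CC·CBA·CBA·CBA·CA·CC·CBA·CBA·CBA·CA·CC·CBA·CA·CC·CBA·CA·CC·CBA·CC·CBA·CBA·CBA·CA·CC·CBA·CA·CC
    A ↦ CC
    B ↦ CA
    C ↦ CBA

A->CC, B->CA, C->CBA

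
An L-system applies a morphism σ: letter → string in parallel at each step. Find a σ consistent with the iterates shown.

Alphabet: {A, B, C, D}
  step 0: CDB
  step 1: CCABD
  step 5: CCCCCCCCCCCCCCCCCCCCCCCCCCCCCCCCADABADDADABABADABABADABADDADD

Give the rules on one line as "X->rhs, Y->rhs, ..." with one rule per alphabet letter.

A->AD, B->D, C->CC, D->AB

  step 0 ⇒ step 1: CDB ⇒ CC·AB·D
    B ↦ D
    C ↦ CC
    D ↦ AB
    A ↦ AD  (constrained at step 1)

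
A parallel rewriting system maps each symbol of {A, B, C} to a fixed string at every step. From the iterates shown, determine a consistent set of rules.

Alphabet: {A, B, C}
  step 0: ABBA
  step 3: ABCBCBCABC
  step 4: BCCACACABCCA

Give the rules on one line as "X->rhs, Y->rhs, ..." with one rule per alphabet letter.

  step 3 ⇒ step 4: ABCBCBCABC ⇒ BC·C·A·C·A·C·A·BC·C·A
    A ↦ BC
    B ↦ C
    C ↦ A

A->BC, B->C, C->A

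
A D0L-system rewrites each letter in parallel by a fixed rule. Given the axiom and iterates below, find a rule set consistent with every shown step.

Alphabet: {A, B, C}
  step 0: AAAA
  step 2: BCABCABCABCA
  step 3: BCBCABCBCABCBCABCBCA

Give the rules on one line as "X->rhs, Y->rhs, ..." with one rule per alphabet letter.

  step 2 ⇒ step 3: BCABCABCABCA ⇒ BC·B·CA·BC·B·CA·BC·B·CA·BC·B·CA
    A ↦ CA
    B ↦ BC
    C ↦ B

A->CA, B->BC, C->B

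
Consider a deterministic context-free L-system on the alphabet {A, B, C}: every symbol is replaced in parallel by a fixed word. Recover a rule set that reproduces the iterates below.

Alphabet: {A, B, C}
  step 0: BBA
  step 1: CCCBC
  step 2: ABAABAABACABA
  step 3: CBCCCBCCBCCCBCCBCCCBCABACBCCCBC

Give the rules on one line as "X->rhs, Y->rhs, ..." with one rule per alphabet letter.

  step 2 ⇒ step 3: ABAABAABACABA ⇒ CBC·C·CBC·CBC·C·CBC·CBC·C·CBC·ABA·CBC·C·CBC
    A ↦ CBC
    B ↦ C
    C ↦ ABA

A->CBC, B->C, C->ABA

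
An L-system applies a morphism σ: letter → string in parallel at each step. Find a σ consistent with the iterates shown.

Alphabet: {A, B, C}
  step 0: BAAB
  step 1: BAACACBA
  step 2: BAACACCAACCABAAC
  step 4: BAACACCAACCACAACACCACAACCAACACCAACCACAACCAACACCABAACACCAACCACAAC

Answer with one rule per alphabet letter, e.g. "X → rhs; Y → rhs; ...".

A->AC, B->BA, C->CA

  step 1 ⇒ step 2: BAACACBA ⇒ BA·AC·AC·CA·AC·CA·BA·AC
    A ↦ AC
    B ↦ BA
    C ↦ CA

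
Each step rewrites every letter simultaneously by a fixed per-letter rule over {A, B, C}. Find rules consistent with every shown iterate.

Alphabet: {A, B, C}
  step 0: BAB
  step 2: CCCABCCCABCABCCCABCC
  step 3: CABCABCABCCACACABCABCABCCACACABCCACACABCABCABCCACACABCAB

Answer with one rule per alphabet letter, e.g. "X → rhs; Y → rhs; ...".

  step 2 ⇒ step 3: CCCABCCCABCABCCCABCC ⇒ CAB·CAB·CAB·CC·ACA·CAB·CAB·CAB·CC·ACA·CAB·CC·ACA·CAB·CAB·CAB·CC·ACA·CAB·CAB
    A ↦ CC
    B ↦ ACA
    C ↦ CAB

A->CC, B->ACA, C->CAB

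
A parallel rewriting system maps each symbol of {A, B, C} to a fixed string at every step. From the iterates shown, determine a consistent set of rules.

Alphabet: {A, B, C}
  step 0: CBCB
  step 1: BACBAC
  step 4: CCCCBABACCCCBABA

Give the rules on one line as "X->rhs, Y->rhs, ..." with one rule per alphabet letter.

  step 0 ⇒ step 1: CBCB ⇒ BA·C·BA·C
    B ↦ C
    C ↦ BA
    A ↦ C  (constrained at step 1)

A->C, B->C, C->BA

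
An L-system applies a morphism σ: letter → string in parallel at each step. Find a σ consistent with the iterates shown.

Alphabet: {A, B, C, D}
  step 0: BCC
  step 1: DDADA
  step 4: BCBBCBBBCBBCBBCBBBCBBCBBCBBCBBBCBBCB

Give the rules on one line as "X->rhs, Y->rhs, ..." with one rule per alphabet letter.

A->B, B->D, C->DA, D->BCB

  step 0 ⇒ step 1: BCC ⇒ D·DA·DA
    B ↦ D
    C ↦ DA
    A ↦ B  (constrained at step 1)
    D ↦ BCB  (constrained at step 1)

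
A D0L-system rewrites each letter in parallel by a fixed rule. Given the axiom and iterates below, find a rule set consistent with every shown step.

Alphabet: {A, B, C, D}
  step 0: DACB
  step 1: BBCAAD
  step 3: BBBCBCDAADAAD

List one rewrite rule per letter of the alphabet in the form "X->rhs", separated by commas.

  step 0 ⇒ step 1: DACB ⇒ B·BC·AA·D
    A ↦ BC
    B ↦ D
    C ↦ AA
    D ↦ B

A->BC, B->D, C->AA, D->B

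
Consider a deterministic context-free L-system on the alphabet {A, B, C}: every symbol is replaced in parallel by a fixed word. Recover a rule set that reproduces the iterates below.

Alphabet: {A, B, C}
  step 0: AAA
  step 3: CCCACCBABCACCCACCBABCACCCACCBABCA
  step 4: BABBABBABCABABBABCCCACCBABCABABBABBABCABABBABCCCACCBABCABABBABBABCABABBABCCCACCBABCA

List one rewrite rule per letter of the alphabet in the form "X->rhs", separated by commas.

A->CA, B->CC, C->BAB

  step 3 ⇒ step 4: CCCACCBABCACCCACCBABCACCCACCBABCA ⇒ BAB·BAB·BAB·CA·BAB·BAB·CC·CA·CC·BAB·CA·BAB·BAB·BAB·CA·BAB·BAB·CC·CA·CC·BAB·CA·BAB·BAB·BAB·CA·BAB·BAB·CC·CA·CC·BAB·CA
    A ↦ CA
    B ↦ CC
    C ↦ BAB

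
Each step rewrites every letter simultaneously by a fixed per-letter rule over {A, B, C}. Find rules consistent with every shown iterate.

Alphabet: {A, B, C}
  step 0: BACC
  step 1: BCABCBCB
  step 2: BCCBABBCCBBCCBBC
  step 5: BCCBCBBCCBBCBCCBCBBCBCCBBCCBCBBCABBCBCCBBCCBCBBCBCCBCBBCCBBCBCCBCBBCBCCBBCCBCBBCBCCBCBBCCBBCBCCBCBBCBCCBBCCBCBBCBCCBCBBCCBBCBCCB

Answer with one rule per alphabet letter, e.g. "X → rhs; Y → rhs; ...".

  step 1 ⇒ step 2: BCABCBCB ⇒ BC·CB·AB·BC·CB·BC·CB·BC
    A ↦ AB
    B ↦ BC
    C ↦ CB

A->AB, B->BC, C->CB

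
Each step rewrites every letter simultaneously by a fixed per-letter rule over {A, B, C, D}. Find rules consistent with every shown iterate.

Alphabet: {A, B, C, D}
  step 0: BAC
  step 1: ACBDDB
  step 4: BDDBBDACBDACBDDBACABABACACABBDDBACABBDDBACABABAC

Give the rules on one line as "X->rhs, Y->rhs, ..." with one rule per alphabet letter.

A->BD, B->AC, C->DB, D->AB

  step 0 ⇒ step 1: BAC ⇒ AC·BD·DB
    A ↦ BD
    B ↦ AC
    C ↦ DB
    D ↦ AB  (constrained at step 1)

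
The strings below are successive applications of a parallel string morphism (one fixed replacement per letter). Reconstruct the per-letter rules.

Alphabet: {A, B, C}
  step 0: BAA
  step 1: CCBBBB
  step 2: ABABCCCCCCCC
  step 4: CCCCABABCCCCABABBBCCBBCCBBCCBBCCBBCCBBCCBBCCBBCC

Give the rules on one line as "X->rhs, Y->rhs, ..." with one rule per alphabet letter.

A->BB, B->CC, C->AB

  step 1 ⇒ step 2: CCBBBB ⇒ AB·AB·CC·CC·CC·CC
    B ↦ CC
    C ↦ AB
  step 0 ⇒ step 1: BAA ⇒ CC·BB·BB
    A ↦ BB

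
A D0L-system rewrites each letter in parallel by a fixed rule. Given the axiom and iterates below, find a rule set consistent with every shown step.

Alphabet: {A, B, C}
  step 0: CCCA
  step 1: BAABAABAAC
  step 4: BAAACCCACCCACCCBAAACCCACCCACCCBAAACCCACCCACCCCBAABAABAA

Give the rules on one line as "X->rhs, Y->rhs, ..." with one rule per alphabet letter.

  step 0 ⇒ step 1: CCCA ⇒ BAA·BAA·BAA·C
    A ↦ C
    C ↦ BAA
    B ↦ AC  (constrained at step 1)

A->C, B->AC, C->BAA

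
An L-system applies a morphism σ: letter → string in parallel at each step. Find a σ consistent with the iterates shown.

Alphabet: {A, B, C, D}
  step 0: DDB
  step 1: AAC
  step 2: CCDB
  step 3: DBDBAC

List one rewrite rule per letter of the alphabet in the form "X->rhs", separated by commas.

A->C, B->C, C->DB, D->A

  step 2 ⇒ step 3: CCDB ⇒ DB·DB·A·C
    B ↦ C
    C ↦ DB
    D ↦ A
  step 1 ⇒ step 2: AAC ⇒ C·C·DB
    A ↦ C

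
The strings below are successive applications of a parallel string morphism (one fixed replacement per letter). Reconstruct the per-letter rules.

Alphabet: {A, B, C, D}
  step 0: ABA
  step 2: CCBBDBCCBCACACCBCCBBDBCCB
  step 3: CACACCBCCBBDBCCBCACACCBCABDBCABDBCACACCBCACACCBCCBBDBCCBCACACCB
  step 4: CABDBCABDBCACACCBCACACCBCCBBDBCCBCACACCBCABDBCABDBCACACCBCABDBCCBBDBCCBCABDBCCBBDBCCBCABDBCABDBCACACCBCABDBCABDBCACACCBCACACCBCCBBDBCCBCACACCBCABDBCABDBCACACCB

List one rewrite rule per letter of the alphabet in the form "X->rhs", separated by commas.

A->BDB, B->CCB, C->CA, D->BDB

  step 3 ⇒ step 4: CACACCBCCBBDBCCBCACACCBCABDBCABDBCACACCBCACACCBCCBBDBCCBCACACCB ⇒ CA·BDB·CA·BDB·CA·CA·CCB·CA·CA·CCB·CCB·BDB·CCB·CA·CA·CCB·CA·BDB·CA·BDB·CA·CA·CCB·CA·BDB·CCB·BDB·CCB·CA·BDB·CCB·BDB·CCB·CA·BDB·CA·BDB·CA·CA·CCB·CA·BDB·CA·BDB·CA·CA·CCB·CA·CA·CCB·CCB·BDB·CCB·CA·CA·CCB·CA·BDB·CA·BDB·CA·CA·CCB
    A ↦ BDB
    B ↦ CCB
    C ↦ CA
    D ↦ BDB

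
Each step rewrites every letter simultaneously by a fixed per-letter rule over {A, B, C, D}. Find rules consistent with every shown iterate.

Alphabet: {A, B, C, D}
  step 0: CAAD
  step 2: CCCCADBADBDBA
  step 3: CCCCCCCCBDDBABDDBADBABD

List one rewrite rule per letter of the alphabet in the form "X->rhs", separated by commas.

  step 2 ⇒ step 3: CCCCADBADBDBA ⇒ CC·CC·CC·CC·BD·DB·A·BD·DB·A·DB·A·BD
    A ↦ BD
    B ↦ A
    C ↦ CC
    D ↦ DB

A->BD, B->A, C->CC, D->DB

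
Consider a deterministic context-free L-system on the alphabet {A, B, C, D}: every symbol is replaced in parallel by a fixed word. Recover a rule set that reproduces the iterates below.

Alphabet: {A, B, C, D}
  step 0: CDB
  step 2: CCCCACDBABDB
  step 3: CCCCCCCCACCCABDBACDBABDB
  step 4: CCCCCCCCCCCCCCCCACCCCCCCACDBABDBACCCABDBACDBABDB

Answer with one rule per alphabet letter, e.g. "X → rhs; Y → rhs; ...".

A->AC, B->DB, C->CC, D->AB

  step 3 ⇒ step 4: CCCCCCCCACCCABDBACDBABDB ⇒ CC·CC·CC·CC·CC·CC·CC·CC·AC·CC·CC·CC·AC·DB·AB·DB·AC·CC·AB·DB·AC·DB·AB·DB
    A ↦ AC
    B ↦ DB
    C ↦ CC
    D ↦ AB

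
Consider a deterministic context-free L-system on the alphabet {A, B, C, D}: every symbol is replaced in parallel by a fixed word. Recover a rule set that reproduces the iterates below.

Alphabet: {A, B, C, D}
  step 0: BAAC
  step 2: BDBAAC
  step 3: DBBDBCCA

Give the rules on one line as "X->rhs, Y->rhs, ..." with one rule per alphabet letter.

A->C, B->DB, C->A, D->B

  step 2 ⇒ step 3: BDBAAC ⇒ DB·B·DB·C·C·A
    A ↦ C
    B ↦ DB
    C ↦ A
    D ↦ B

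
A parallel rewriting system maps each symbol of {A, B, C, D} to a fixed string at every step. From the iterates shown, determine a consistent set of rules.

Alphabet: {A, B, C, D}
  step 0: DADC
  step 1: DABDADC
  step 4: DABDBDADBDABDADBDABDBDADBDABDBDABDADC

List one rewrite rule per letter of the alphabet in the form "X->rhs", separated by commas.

A->B, B->DB, C->DC, D->DA

  step 0 ⇒ step 1: DADC ⇒ DA·B·DA·DC
    A ↦ B
    C ↦ DC
    D ↦ DA
    B ↦ DB  (constrained at step 1)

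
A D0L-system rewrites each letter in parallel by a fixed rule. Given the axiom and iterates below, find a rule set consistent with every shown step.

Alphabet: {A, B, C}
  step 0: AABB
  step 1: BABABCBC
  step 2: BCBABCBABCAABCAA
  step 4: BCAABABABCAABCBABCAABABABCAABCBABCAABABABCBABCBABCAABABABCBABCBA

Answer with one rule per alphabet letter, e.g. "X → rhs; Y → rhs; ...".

A->BA, B->BC, C->AA

  step 1 ⇒ step 2: BABABCBC ⇒ BC·BA·BC·BA·BC·AA·BC·AA
    A ↦ BA
    B ↦ BC
    C ↦ AA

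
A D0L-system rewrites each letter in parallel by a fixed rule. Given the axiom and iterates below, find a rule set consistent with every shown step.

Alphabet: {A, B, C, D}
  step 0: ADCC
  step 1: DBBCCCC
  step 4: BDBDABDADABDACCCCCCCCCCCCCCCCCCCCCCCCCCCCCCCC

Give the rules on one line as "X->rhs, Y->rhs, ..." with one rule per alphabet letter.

A->DB, B->DA, C->CC, D->B

  step 0 ⇒ step 1: ADCC ⇒ DB·B·CC·CC
    A ↦ DB
    C ↦ CC
    D ↦ B
    B ↦ DA  (constrained at step 1)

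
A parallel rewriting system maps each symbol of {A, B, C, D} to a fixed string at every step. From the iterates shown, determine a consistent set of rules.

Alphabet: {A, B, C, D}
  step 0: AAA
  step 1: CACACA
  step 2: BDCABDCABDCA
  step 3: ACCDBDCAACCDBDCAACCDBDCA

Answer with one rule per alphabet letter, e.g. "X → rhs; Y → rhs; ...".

  step 2 ⇒ step 3: BDCABDCABDCA ⇒ A·CCD·BD·CA·A·CCD·BD·CA·A·CCD·BD·CA
    A ↦ CA
    B ↦ A
    C ↦ BD
    D ↦ CCD

A->CA, B->A, C->BD, D->CCD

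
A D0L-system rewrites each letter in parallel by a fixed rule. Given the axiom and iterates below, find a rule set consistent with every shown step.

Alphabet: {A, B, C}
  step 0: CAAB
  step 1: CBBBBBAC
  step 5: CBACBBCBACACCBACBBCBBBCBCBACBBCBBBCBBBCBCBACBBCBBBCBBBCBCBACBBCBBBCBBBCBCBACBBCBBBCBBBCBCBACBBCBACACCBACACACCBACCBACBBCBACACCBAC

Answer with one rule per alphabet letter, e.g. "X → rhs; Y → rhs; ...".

A->BB, B->AC, C->CB

  step 0 ⇒ step 1: CAAB ⇒ CB·BB·BB·AC
    A ↦ BB
    B ↦ AC
    C ↦ CB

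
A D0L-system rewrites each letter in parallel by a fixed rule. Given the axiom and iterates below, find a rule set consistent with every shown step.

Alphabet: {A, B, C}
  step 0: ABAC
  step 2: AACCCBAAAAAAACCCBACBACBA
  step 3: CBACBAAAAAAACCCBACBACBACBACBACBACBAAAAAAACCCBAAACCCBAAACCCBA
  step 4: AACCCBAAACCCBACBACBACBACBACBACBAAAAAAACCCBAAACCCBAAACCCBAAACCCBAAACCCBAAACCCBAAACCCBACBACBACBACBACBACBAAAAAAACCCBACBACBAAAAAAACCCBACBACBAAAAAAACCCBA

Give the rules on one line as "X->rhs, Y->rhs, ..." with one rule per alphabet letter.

A->CBA, B->CC, C->AA

  step 3 ⇒ step 4: CBACBAAAAAAACCCBACBACBACBACBACBACBAAAAAAACCCBAAACCCBAAACCCBA ⇒ AA·CC·CBA·AA·CC·CBA·CBA·CBA·CBA·CBA·CBA·CBA·AA·AA·AA·CC·CBA·AA·CC·CBA·AA·CC·CBA·AA·CC·CBA·AA·CC·CBA·AA·CC·CBA·AA·CC·CBA·CBA·CBA·CBA·CBA·CBA·CBA·AA·AA·AA·CC·CBA·CBA·CBA·AA·AA·AA·CC·CBA·CBA·CBA·AA·AA·AA·CC·CBA
    A ↦ CBA
    B ↦ CC
    C ↦ AA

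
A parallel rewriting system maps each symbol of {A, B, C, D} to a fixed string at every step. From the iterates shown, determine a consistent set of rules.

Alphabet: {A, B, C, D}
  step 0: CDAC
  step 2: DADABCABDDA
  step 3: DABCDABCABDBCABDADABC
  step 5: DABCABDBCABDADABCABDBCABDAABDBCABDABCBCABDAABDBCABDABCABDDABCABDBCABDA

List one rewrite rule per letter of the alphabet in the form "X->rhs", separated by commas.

A->BC, B->AB, C->D, D->DA

  step 2 ⇒ step 3: DADABCABDDA ⇒ DA·BC·DA·BC·AB·D·BC·AB·DA·DA·BC
    A ↦ BC
    B ↦ AB
    C ↦ D
    D ↦ DA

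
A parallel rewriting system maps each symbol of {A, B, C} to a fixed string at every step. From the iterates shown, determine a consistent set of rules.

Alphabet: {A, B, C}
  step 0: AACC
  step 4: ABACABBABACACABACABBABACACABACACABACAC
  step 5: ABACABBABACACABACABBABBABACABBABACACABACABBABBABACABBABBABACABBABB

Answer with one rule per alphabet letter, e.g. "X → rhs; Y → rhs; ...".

  step 4 ⇒ step 5: ABACABBABACACABACABBABACACABACACABACAC ⇒ AB·AC·AB·B·AB·AC·AC·AB·AC·AB·B·AB·B·AB·AC·AB·B·AB·AC·AC·AB·AC·AB·B·AB·B·AB·AC·AB·B·AB·B·AB·AC·AB·B·AB·B
    A ↦ AB
    B ↦ AC
    C ↦ B

A->AB, B->AC, C->B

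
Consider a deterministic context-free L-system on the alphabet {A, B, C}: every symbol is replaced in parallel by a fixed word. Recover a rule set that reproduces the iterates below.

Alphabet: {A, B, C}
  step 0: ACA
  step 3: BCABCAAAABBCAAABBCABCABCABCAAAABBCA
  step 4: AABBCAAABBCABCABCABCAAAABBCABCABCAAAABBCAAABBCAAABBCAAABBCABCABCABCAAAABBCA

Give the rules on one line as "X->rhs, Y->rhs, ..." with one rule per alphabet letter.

  step 3 ⇒ step 4: BCABCAAAABBCAAABBCABCABCABCAAAABBCA ⇒ A·AB·BCA·A·AB·BCA·BCA·BCA·BCA·A·A·AB·BCA·BCA·BCA·A·A·AB·BCA·A·AB·BCA·A·AB·BCA·A·AB·BCA·BCA·BCA·BCA·A·A·AB·BCA
    A ↦ BCA
    B ↦ A
    C ↦ AB

A->BCA, B->A, C->AB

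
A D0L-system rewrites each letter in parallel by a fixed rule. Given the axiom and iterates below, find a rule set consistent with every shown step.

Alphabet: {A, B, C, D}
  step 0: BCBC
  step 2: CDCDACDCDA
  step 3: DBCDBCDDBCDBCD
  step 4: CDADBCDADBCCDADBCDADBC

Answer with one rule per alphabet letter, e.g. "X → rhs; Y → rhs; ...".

A->D, B->DA, C->DB, D->C

  step 3 ⇒ step 4: DBCDBCDDBCDBCD ⇒ C·DA·DB·C·DA·DB·C·C·DA·DB·C·DA·DB·C
    B ↦ DA
    C ↦ DB
    D ↦ C
  step 2 ⇒ step 3: CDCDACDCDA ⇒ DB·C·DB·C·D·DB·C·DB·C·D
    A ↦ D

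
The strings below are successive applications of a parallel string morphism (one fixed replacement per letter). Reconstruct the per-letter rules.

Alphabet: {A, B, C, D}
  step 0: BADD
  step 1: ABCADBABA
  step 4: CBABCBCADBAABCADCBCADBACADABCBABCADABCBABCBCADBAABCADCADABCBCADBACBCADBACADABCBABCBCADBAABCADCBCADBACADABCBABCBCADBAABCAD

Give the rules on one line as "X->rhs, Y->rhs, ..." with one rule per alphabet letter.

A->CAD, B->AB, C->CB, D->BA

  step 0 ⇒ step 1: BADD ⇒ AB·CAD·BA·BA
    A ↦ CAD
    B ↦ AB
    D ↦ BA
    C ↦ CB  (constrained at step 1)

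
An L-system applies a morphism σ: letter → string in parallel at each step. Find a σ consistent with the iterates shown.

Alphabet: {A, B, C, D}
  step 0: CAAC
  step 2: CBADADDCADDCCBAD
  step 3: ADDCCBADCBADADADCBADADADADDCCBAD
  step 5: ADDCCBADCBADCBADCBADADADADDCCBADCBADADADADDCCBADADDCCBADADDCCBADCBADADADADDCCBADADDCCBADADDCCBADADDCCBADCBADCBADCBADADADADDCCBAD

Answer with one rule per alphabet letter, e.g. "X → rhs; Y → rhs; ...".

  step 2 ⇒ step 3: CBADADDCADDCCBAD ⇒ AD·DC·CB·AD·CB·AD·AD·AD·CB·AD·AD·AD·AD·DC·CB·AD
    A ↦ CB
    B ↦ DC
    C ↦ AD
    D ↦ AD

A->CB, B->DC, C->AD, D->AD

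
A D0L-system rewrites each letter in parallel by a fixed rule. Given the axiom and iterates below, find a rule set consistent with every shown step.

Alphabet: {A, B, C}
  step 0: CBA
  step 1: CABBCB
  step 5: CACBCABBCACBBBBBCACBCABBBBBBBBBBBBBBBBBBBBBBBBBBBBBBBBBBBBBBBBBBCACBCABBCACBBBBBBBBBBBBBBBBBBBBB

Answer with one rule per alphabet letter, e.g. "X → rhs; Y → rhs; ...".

  step 0 ⇒ step 1: CBA ⇒ CA·BB·CB
    A ↦ CB
    B ↦ BB
    C ↦ CA

A->CB, B->BB, C->CA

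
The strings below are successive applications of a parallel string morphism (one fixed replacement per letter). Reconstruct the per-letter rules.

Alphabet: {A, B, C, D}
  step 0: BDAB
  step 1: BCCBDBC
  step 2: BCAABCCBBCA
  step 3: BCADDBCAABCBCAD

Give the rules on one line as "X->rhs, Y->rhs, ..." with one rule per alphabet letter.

A->D, B->BC, C->A, D->CB

  step 2 ⇒ step 3: BCAABCCBBCA ⇒ BC·A·D·D·BC·A·A·BC·BC·A·D
    A ↦ D
    B ↦ BC
    C ↦ A
  step 0 ⇒ step 1: BDAB ⇒ BC·CB·D·BC
    D ↦ CB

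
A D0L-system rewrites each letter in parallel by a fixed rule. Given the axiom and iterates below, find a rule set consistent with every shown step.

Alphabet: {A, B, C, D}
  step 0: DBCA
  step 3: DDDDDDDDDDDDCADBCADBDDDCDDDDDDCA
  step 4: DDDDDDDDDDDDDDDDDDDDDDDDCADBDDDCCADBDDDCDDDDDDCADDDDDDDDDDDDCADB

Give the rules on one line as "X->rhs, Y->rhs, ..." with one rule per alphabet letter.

  step 3 ⇒ step 4: DDDDDDDDDDDDCADBCADBDDDCDDDDDDCA ⇒ DD·DD·DD·DD·DD·DD·DD·DD·DD·DD·DD·DD·CA·DB·DD·DC·CA·DB·DD·DC·DD·DD·DD·CA·DD·DD·DD·DD·DD·DD·CA·DB
    A ↦ DB
    B ↦ DC
    C ↦ CA
    D ↦ DD

A->DB, B->DC, C->CA, D->DD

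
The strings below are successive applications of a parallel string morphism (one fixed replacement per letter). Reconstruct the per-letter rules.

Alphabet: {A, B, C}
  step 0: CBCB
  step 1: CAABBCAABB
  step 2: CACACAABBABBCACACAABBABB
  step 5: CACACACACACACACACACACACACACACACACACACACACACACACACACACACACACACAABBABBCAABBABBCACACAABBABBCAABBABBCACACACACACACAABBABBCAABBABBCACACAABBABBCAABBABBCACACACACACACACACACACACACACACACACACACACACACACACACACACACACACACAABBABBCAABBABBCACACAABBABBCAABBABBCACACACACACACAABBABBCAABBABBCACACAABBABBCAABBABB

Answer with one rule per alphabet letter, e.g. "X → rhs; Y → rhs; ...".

A->CA, B->ABB, C->CA

  step 1 ⇒ step 2: CAABBCAABB ⇒ CA·CA·CA·ABB·ABB·CA·CA·CA·ABB·ABB
    A ↦ CA
    B ↦ ABB
    C ↦ CA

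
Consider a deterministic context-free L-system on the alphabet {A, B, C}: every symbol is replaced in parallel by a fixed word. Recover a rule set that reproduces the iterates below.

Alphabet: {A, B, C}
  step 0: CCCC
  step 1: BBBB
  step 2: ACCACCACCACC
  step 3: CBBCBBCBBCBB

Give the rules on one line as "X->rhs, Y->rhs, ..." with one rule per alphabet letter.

A->C, B->ACC, C->B

  step 2 ⇒ step 3: ACCACCACCACC ⇒ C·B·B·C·B·B·C·B·B·C·B·B
    A ↦ C
    C ↦ B
  step 1 ⇒ step 2: BBBB ⇒ ACC·ACC·ACC·ACC
    B ↦ ACC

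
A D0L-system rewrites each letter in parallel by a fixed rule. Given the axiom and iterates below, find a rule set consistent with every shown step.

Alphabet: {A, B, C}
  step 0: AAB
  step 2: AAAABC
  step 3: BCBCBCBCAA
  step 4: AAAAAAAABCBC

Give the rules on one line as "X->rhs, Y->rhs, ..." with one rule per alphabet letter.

  step 3 ⇒ step 4: BCBCBCBCAA ⇒ A·A·A·A·A·A·A·A·BC·BC
    A ↦ BC
    B ↦ A
    C ↦ A

A->BC, B->A, C->A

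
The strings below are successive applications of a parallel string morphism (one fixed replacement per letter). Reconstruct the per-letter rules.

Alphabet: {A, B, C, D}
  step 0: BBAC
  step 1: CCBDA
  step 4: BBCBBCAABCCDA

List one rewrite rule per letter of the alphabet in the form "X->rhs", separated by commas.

  step 0 ⇒ step 1: BBAC ⇒ C·C·B·DA
    A ↦ B
    B ↦ C
    C ↦ DA
    D ↦ AA  (constrained at step 1)

A->B, B->C, C->DA, D->AA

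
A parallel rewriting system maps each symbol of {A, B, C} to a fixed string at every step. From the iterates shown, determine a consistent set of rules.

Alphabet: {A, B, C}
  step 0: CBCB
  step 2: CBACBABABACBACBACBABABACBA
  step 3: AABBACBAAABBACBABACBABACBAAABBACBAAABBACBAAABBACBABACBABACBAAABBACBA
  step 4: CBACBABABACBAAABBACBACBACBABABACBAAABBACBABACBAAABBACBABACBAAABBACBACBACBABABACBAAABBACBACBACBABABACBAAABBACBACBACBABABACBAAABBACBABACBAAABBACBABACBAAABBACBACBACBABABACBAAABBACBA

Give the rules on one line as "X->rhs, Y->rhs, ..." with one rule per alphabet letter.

  step 3 ⇒ step 4: AABBACBAAABBACBABACBABACBAAABBACBAAABBACBAAABBACBABACBABACBAAABBACBA ⇒ CBA·CBA·BA·BA·CBA·AAB·BA·CBA·CBA·CBA·BA·BA·CBA·AAB·BA·CBA·BA·CBA·AAB·BA·CBA·BA·CBA·AAB·BA·CBA·CBA·CBA·BA·BA·CBA·AAB·BA·CBA·CBA·CBA·BA·BA·CBA·AAB·BA·CBA·CBA·CBA·BA·BA·CBA·AAB·BA·CBA·BA·CBA·AAB·BA·CBA·BA·CBA·AAB·BA·CBA·CBA·CBA·BA·BA·CBA·AAB·BA·CBA
    A ↦ CBA
    B ↦ BA
    C ↦ AAB

A->CBA, B->BA, C->AAB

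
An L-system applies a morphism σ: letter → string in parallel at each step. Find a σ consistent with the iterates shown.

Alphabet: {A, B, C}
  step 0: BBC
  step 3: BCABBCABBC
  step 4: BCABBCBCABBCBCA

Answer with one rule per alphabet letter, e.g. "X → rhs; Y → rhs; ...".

  step 3 ⇒ step 4: BCABBCABBC ⇒ BC·A·B·BC·BC·A·B·BC·BC·A
    A ↦ B
    B ↦ BC
    C ↦ A

A->B, B->BC, C->A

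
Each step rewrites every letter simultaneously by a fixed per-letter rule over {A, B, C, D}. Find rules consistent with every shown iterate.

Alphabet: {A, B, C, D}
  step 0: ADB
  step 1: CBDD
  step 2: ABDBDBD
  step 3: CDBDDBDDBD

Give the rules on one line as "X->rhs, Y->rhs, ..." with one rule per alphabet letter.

A->C, B->D, C->AB, D->BD

  step 2 ⇒ step 3: ABDBDBD ⇒ C·D·BD·D·BD·D·BD
    A ↦ C
    B ↦ D
    D ↦ BD
  step 1 ⇒ step 2: CBDD ⇒ AB·D·BD·BD
    C ↦ AB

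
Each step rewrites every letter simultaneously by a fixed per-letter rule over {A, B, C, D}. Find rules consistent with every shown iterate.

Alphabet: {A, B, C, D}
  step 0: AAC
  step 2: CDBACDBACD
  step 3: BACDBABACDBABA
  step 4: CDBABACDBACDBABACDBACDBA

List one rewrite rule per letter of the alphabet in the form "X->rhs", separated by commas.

  step 3 ⇒ step 4: BACDBABACDBABA ⇒ CD·BA·B·A·CD·BA·CD·BA·B·A·CD·BA·CD·BA
    A ↦ BA
    B ↦ CD
    C ↦ B
    D ↦ A

A->BA, B->CD, C->B, D->A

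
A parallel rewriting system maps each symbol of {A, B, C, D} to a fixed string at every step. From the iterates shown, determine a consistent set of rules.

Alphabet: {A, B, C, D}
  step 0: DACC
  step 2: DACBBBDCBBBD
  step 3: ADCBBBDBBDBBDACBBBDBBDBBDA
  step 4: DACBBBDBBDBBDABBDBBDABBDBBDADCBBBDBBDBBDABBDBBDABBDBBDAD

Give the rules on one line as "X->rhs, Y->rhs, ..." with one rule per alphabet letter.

A->D, B->BBD, C->CB, D->A

  step 3 ⇒ step 4: ADCBBBDBBDBBDACBBBDBBDBBDA ⇒ D·A·CB·BBD·BBD·BBD·A·BBD·BBD·A·BBD·BBD·A·D·CB·BBD·BBD·BBD·A·BBD·BBD·A·BBD·BBD·A·D
    A ↦ D
    B ↦ BBD
    C ↦ CB
    D ↦ A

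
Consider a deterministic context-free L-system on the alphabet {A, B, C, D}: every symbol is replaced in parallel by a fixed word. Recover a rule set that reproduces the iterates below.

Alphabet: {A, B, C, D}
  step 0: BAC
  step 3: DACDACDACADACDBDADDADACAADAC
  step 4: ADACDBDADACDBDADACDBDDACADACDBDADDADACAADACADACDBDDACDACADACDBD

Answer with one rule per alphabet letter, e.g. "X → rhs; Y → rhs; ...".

A->DAC, B->DD, C->DBD, D->A

  step 3 ⇒ step 4: DACDACDACADACDBDADDADACAADAC ⇒ A·DAC·DBD·A·DAC·DBD·A·DAC·DBD·DAC·A·DAC·DBD·A·DD·A·DAC·A·A·DAC·A·DAC·DBD·DAC·DAC·A·DAC·DBD
    A ↦ DAC
    B ↦ DD
    C ↦ DBD
    D ↦ A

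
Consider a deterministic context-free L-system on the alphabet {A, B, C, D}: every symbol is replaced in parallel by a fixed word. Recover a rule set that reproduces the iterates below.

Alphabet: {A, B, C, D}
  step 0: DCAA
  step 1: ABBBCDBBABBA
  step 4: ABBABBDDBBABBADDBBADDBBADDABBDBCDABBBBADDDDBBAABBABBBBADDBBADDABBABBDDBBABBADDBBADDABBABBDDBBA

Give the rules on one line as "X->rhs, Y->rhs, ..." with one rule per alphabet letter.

A->BBA, B->D, C->BCD, D->ABB

  step 0 ⇒ step 1: DCAA ⇒ ABB·BCD·BBA·BBA
    A ↦ BBA
    C ↦ BCD
    D ↦ ABB
    B ↦ D  (constrained at step 1)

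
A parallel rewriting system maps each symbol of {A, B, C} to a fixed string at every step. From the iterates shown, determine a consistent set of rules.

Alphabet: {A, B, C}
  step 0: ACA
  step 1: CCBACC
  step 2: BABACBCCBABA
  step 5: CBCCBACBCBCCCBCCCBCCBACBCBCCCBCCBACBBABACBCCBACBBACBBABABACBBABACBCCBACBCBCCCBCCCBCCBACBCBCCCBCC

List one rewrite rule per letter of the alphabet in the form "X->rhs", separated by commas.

A->CC, B->CB, C->BA

  step 1 ⇒ step 2: CCBACC ⇒ BA·BA·CB·CC·BA·BA
    A ↦ CC
    B ↦ CB
    C ↦ BA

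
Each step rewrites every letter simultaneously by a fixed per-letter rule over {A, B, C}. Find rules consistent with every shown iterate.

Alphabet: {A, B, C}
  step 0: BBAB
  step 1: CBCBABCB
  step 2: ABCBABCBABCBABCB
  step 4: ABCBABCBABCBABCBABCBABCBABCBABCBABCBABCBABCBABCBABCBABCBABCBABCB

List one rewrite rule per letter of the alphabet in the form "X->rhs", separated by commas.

A->AB, B->CB, C->AB

  step 1 ⇒ step 2: CBCBABCB ⇒ AB·CB·AB·CB·AB·CB·AB·CB
    A ↦ AB
    B ↦ CB
    C ↦ AB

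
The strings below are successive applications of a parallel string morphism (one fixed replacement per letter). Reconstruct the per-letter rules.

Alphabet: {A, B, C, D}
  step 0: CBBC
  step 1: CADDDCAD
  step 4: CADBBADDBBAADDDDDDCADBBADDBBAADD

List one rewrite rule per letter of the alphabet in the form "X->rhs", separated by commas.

  step 0 ⇒ step 1: CBBC ⇒ CAD·D·D·CAD
    B ↦ D
    C ↦ CAD
    A ↦ BB  (constrained at step 1)
    D ↦ A  (constrained at step 1)

A->BB, B->D, C->CAD, D->A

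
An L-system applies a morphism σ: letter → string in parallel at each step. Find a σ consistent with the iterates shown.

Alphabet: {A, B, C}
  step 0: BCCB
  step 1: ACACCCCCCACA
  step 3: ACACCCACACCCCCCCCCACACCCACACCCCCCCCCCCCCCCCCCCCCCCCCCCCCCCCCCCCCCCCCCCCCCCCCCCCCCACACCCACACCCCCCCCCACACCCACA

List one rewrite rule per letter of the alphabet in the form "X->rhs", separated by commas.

  step 0 ⇒ step 1: BCCB ⇒ ACA·CCC·CCC·ACA
    B ↦ ACA
    C ↦ CCC
    A ↦ BCB  (constrained at step 1)

A->BCB, B->ACA, C->CCC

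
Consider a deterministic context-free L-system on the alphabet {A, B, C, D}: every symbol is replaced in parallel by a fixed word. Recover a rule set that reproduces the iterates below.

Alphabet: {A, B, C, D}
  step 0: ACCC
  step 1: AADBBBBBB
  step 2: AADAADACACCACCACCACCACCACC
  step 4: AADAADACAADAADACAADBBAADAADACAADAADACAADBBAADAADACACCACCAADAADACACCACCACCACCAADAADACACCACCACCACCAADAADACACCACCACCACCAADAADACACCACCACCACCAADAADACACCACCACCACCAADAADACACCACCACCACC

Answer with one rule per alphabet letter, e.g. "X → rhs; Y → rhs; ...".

  step 1 ⇒ step 2: AADBBBBBB ⇒ AAD·AAD·AC·ACC·ACC·ACC·ACC·ACC·ACC
    A ↦ AAD
    B ↦ ACC
    D ↦ AC
  step 0 ⇒ step 1: ACCC ⇒ AAD·BB·BB·BB
    C ↦ BB

A->AAD, B->ACC, C->BB, D->AC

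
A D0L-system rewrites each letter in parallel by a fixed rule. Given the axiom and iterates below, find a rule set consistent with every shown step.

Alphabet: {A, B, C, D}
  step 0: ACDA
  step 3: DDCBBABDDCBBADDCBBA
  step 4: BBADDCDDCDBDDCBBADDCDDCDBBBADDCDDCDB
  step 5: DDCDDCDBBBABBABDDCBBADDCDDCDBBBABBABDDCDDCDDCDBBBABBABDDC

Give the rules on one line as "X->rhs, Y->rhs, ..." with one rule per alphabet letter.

A->DB, B->DDC, C->A, D->B

  step 4 ⇒ step 5: BBADDCDDCDBDDCBBADDCDDCDBBBADDCDDCDB ⇒ DDC·DDC·DB·B·B·A·B·B·A·B·DDC·B·B·A·DDC·DDC·DB·B·B·A·B·B·A·B·DDC·DDC·DDC·DB·B·B·A·B·B·A·B·DDC
    A ↦ DB
    B ↦ DDC
    C ↦ A
    D ↦ B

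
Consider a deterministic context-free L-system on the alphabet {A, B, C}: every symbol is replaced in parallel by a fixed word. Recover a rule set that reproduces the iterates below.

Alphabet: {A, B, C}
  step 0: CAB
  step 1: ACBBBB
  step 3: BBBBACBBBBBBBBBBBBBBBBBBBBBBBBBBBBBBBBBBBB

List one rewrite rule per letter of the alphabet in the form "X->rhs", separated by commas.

  step 0 ⇒ step 1: CAB ⇒ AC·B·BBB
    A ↦ B
    B ↦ BBB
    C ↦ AC

A->B, B->BBB, C->AC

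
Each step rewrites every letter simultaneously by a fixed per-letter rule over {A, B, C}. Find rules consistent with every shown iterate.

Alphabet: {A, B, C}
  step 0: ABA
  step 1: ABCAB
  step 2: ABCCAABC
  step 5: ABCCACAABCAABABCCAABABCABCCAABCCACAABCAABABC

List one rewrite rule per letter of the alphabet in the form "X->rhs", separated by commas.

A->AB, B->C, C->CA

  step 1 ⇒ step 2: ABCAB ⇒ AB·C·CA·AB·C
    A ↦ AB
    B ↦ C
    C ↦ CA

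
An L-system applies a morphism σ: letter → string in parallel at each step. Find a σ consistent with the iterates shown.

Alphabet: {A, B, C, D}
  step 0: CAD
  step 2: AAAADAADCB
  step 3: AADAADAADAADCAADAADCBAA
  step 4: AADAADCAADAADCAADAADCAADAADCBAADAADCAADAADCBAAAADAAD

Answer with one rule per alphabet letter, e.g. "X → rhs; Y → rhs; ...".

A->AAD, B->AA, C->B, D->C

  step 3 ⇒ step 4: AADAADAADAADCAADAADCBAA ⇒ AAD·AAD·C·AAD·AAD·C·AAD·AAD·C·AAD·AAD·C·B·AAD·AAD·C·AAD·AAD·C·B·AA·AAD·AAD
    A ↦ AAD
    B ↦ AA
    C ↦ B
    D ↦ C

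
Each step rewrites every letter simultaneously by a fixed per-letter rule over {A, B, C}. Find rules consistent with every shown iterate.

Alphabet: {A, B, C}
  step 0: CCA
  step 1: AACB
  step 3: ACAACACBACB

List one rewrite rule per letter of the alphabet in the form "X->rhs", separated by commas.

A->CB, B->CA, C->A

  step 0 ⇒ step 1: CCA ⇒ A·A·CB
    A ↦ CB
    C ↦ A
    B ↦ CA  (constrained at step 1)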